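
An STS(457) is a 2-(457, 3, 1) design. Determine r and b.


An STS(v) is a 2-(v, 3, 1) BIBD: block size k = 3, λ = 1.
Replication: r(k − 1) = λ(v − 1) ⇒ r·2 = 457 − 1 = 456 ⇒ r = 228.
Block count: bk = vr ⇒ b·3 = 457·228 = 104196 ⇒ b = 34732.

r = 228, b = 34732.


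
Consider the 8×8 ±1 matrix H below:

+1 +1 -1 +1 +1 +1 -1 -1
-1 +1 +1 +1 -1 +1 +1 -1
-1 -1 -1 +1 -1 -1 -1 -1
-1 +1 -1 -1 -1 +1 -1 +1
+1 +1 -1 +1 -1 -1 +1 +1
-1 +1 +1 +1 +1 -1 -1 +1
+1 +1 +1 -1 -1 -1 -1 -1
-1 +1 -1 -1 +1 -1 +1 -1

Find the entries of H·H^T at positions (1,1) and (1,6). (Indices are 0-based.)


Row 1 of H: [-1, 1, 1, 1, -1, 1, 1, -1].
Row 6 of H: [1, 1, 1, -1, -1, -1, -1, -1].
(H·H^T)[1][1] = Σ_j H[1][j]·H[1][j] = (-1)² + (1)² + (1)² + (1)² + (-1)² + (1)² + (1)² + (-1)² = 1 + 1 + 1 + 1 + 1 + 1 + 1 + 1 = 8.
(H·H^T)[1][6] = Σ_j H[1][j]·H[6][j] = (-1)·(1) + (1)·(1) + (1)·(1) + (1)·(-1) + (-1)·(-1) + (1)·(-1) + (1)·(-1) + (-1)·(-1) = -1 + 1 + 1 + -1 + 1 + -1 + -1 + 1 = 0.
So rows 1 and 6 are orthogonal; the diagonal entry equals n = 8.

(1,1) entry = 8; (1,6) entry = 0.


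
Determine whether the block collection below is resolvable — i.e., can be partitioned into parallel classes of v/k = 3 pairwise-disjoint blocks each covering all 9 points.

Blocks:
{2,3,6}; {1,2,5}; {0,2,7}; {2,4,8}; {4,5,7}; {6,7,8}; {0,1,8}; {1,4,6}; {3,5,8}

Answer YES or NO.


v = 9, block size k = 3, number of blocks = 9.
For resolvability, blocks must partition into parallel classes of size v/k = 3.
Total blocks must therefore be a multiple of 3: 9 = 3·3 + 0 ⇒ divisible ✓.
Consider block {1,2,5}. The only other block(s) in the collection disjoint from it are {6,7,8} — just 1 block(s). Any parallel class containing {1,2,5} would need 2 other blocks each disjoint from it, so no parallel class of size 3 can contain {1,2,5}.
Since every block must belong to some parallel class in a resolution, the collection cannot be partitioned into parallel classes.
Resolvable? NO.

NO


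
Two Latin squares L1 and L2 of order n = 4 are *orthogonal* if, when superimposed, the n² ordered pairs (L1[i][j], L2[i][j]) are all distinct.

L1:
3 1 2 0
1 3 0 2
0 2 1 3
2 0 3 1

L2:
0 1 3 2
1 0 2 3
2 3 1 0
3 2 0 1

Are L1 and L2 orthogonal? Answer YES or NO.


Form the n² = 16 superimposed pairs (L1[i][j], L2[i][j]), row by row (rows and columns indexed from 0):
row 0: (3,0) (1,1) (2,3) (0,2)
row 1: (1,1) (3,0) (0,2) (2,3)
row 2: (0,2) (2,3) (1,1) (3,0)
row 3: (2,3) (0,2) (3,0) (1,1)
Orthogonality requires all 16 pairs distinct.
But the pair (1,1) repeats: cell (0,1) has L1 = 1, L2 = 1, and cell (1,0) has L1 = 1, L2 = 1.
A repeated pair means some other pair never occurs (only 4 distinct pairs out of 16), so the squares are not orthogonal.
Conclusion: NO.

NO


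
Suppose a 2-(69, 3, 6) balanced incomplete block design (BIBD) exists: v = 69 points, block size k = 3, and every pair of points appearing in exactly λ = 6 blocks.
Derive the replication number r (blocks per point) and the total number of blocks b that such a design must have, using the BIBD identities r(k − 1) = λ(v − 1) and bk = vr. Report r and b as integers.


Any 2-(v, k, λ) BIBD satisfies two necessary conditions:
  (i)  Each point sits in r blocks, and counting incidences through any fixed point gives r(k − 1) = λ(v − 1), so r = λ(v − 1)/(k − 1).
  (ii) Total incidences bk = vr, so b = vr/k.
Step 1: r = λ(v − 1)/(k − 1) = 6·(69 − 1)/(3 − 1) = 6·68/2 = 408/2 = 204.
Step 2: b = vr/k = 69·204/3 = 14076/3 = 4692.
Check integrality: r = 204 ∈ Z ✓, b = 4692 ∈ Z ✓.
(These identities are necessary conditions: they determine r and b for any design with these parameters, but do not by themselves prove that one exists.)

r = 204, b = 4692.


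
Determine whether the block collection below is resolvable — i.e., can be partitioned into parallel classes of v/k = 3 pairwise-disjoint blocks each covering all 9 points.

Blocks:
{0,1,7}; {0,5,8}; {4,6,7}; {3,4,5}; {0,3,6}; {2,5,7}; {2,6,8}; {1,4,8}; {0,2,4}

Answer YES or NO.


v = 9, block size k = 3, number of blocks = 9.
For resolvability, blocks must partition into parallel classes of size v/k = 3.
Total blocks must therefore be a multiple of 3: 9 = 3·3 + 0 ⇒ divisible ✓.
Consider block {0,5,8}. The only other block(s) in the collection disjoint from it are {4,6,7} — just 1 block(s). Any parallel class containing {0,5,8} would need 2 other blocks each disjoint from it, so no parallel class of size 3 can contain {0,5,8}.
Since every block must belong to some parallel class in a resolution, the collection cannot be partitioned into parallel classes.
Resolvable? NO.

NO


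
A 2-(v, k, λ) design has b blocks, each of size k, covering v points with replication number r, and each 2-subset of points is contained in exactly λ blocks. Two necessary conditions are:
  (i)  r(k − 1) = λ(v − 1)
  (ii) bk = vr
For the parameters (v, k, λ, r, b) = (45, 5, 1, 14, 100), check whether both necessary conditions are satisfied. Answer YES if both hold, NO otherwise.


Condition (i): r(k − 1) = 14·4 = 56; λ(v − 1) = 1·44 = 44. Match? NO.
Condition (ii): bk = 100·5 = 500; vr = 45·14 = 630. Match? NO.
Both conditions hold? NO.

NO


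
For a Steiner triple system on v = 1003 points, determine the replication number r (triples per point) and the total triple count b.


An STS(v) is a 2-(v, 3, 1) BIBD: block size k = 3, λ = 1.
Replication: r(k − 1) = λ(v − 1) ⇒ r·2 = 1003 − 1 = 1002 ⇒ r = 501.
Block count: bk = vr ⇒ b·3 = 1003·501 = 502503 ⇒ b = 167501.

r = 501, b = 167501.


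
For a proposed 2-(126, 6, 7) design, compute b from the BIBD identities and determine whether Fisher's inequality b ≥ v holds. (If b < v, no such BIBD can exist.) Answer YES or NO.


b = λv(v − 1)/(k(k − 1)) = 7·126·125/(6·5) = 110250/30 = 3675.
Compare with v = 126: b ≥ v, so Fisher's inequality holds.

YES


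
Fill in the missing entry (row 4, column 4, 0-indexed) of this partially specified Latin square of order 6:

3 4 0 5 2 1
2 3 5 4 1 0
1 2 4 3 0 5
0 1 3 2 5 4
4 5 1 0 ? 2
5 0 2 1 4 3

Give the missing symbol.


Row 4 contains symbols [0, 1, 2, 4, 5] — missing [3].
Column 4 contains symbols [0, 1, 2, 4, 5] — missing [3].
The missing symbol must appear in both missing sets; intersection = [3].
Therefore the hidden value is 3.

Missing value = 3.


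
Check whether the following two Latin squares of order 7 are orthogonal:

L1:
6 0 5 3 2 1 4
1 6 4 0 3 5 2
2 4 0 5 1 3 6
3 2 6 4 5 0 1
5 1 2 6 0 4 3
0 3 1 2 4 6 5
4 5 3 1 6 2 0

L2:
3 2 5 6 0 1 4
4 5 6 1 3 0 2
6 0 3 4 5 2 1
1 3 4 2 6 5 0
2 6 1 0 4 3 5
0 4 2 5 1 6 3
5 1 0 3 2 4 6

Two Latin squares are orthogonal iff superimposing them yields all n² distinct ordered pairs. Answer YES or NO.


Form the n² = 49 superimposed pairs (L1[i][j], L2[i][j]), row by row (rows and columns indexed from 0):
row 0: (6,3) (0,2) (5,5) (3,6) (2,0) (1,1) (4,4)
row 1: (1,4) (6,5) (4,6) (0,1) (3,3) (5,0) (2,2)
row 2: (2,6) (4,0) (0,3) (5,4) (1,5) (3,2) (6,1)
row 3: (3,1) (2,3) (6,4) (4,2) (5,6) (0,5) (1,0)
row 4: (5,2) (1,6) (2,1) (6,0) (0,4) (4,3) (3,5)
row 5: (0,0) (3,4) (1,2) (2,5) (4,1) (6,6) (5,3)
row 6: (4,5) (5,1) (3,0) (1,3) (6,2) (2,4) (0,6)
Orthogonality requires all 49 pairs distinct.
Check by first coordinate: for each symbol s of L1, list the L2 entries in the n cells where L1 = s; they must all differ.
  L1 = 0: L2 entries (in reading order) 2, 1, 3, 5, 4, 0, 6 — all 7 distinct ✓
  L1 = 1: L2 entries (in reading order) 1, 4, 5, 0, 6, 2, 3 — all 7 distinct ✓
  L1 = 2: L2 entries (in reading order) 0, 2, 6, 3, 1, 5, 4 — all 7 distinct ✓
  L1 = 3: L2 entries (in reading order) 6, 3, 2, 1, 5, 4, 0 — all 7 distinct ✓
  L1 = 4: L2 entries (in reading order) 4, 6, 0, 2, 3, 1, 5 — all 7 distinct ✓
  L1 = 5: L2 entries (in reading order) 5, 0, 4, 6, 2, 3, 1 — all 7 distinct ✓
  L1 = 6: L2 entries (in reading order) 3, 5, 1, 4, 0, 6, 2 — all 7 distinct ✓
Every symbol of L1 meets every symbol of L2 exactly once, so all 49 pairs are distinct (49 of 49).
Conclusion: YES.

YES


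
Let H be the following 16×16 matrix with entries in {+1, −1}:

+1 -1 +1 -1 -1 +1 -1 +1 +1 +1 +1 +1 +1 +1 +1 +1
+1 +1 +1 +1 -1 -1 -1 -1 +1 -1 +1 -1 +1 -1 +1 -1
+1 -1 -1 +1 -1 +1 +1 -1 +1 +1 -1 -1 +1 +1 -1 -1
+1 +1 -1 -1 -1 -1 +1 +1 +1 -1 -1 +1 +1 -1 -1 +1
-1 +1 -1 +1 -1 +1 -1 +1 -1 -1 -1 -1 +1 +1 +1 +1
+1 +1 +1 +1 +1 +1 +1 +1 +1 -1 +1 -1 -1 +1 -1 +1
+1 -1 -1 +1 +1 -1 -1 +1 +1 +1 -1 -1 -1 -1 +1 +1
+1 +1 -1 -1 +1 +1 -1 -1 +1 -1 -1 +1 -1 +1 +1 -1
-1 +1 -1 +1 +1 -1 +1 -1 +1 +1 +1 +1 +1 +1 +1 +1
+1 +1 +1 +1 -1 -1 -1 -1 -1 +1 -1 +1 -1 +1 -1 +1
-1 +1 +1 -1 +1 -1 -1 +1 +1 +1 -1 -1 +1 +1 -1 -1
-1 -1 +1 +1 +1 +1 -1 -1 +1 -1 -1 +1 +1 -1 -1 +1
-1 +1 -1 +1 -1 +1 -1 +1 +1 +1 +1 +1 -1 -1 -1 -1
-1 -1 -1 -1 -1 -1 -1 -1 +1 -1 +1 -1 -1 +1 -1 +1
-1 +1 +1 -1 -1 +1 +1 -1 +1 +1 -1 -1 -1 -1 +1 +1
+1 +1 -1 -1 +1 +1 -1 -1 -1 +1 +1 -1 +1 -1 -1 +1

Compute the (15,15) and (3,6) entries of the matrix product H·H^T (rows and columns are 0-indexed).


Row 3 of H: [1, 1, -1, -1, -1, -1, 1, 1, 1, -1, -1, 1, 1, -1, -1, 1].
Row 6 of H: [1, -1, -1, 1, 1, -1, -1, 1, 1, 1, -1, -1, -1, -1, 1, 1].
Row 15 of H: [1, 1, -1, -1, 1, 1, -1, -1, -1, 1, 1, -1, 1, -1, -1, 1].
(H·H^T)[15][15] = Σ_j H[15][j]·H[15][j] = (1)² + (1)² + (-1)² + (-1)² + (1)² + (1)² + (-1)² + (-1)² + (-1)² + (1)² + (1)² + (-1)² + (1)² + (-1)² + (-1)² + (1)² = 1 + 1 + 1 + 1 + 1 + 1 + 1 + 1 + 1 + 1 + 1 + 1 + 1 + 1 + 1 + 1 = 16.
(H·H^T)[3][6] = Σ_j H[3][j]·H[6][j] = (1)·(1) + (1)·(-1) + (-1)·(-1) + (-1)·(1) + (-1)·(1) + (-1)·(-1) + (1)·(-1) + (1)·(1) + (1)·(1) + (-1)·(1) + (-1)·(-1) + (1)·(-1) + (1)·(-1) + (-1)·(-1) + (-1)·(1) + (1)·(1) = 1 + -1 + 1 + -1 + -1 + 1 + -1 + 1 + 1 + -1 + 1 + -1 + -1 + 1 + -1 + 1 = 0.
So rows 3 and 6 are orthogonal; the diagonal entry equals n = 16.

(15,15) entry = 16; (3,6) entry = 0.


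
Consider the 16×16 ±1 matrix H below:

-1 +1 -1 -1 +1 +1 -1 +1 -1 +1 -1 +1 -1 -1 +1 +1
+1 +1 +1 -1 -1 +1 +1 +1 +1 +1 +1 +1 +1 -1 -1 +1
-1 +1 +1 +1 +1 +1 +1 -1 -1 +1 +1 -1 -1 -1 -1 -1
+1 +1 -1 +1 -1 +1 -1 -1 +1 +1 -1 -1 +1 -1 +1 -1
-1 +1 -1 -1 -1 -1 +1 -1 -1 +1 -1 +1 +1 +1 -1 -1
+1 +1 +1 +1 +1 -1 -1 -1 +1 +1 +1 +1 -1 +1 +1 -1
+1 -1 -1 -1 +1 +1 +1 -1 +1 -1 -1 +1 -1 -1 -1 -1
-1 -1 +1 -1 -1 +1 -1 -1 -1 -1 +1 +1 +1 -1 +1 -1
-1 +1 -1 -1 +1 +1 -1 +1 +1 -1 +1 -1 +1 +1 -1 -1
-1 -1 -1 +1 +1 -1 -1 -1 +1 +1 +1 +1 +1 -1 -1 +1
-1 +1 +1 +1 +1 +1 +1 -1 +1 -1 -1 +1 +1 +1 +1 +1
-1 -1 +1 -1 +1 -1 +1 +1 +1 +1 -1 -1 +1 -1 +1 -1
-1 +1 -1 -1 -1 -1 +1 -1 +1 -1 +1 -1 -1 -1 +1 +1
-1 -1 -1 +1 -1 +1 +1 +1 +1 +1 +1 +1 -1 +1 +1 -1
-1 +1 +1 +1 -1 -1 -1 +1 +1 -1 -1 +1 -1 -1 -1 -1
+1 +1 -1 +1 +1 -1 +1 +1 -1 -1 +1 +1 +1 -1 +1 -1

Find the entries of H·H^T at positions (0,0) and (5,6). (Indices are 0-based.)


Row 0 of H: [-1, 1, -1, -1, 1, 1, -1, 1, -1, 1, -1, 1, -1, -1, 1, 1].
Row 5 of H: [1, 1, 1, 1, 1, -1, -1, -1, 1, 1, 1, 1, -1, 1, 1, -1].
Row 6 of H: [1, -1, -1, -1, 1, 1, 1, -1, 1, -1, -1, 1, -1, -1, -1, -1].
(H·H^T)[0][0] = Σ_j H[0][j]·H[0][j] = (-1)² + (1)² + (-1)² + (-1)² + (1)² + (1)² + (-1)² + (1)² + (-1)² + (1)² + (-1)² + (1)² + (-1)² + (-1)² + (1)² + (1)² = 1 + 1 + 1 + 1 + 1 + 1 + 1 + 1 + 1 + 1 + 1 + 1 + 1 + 1 + 1 + 1 = 16.
(H·H^T)[5][6] = Σ_j H[5][j]·H[6][j] = (1)·(1) + (1)·(-1) + (1)·(-1) + (1)·(-1) + (1)·(1) + (-1)·(1) + (-1)·(1) + (-1)·(-1) + (1)·(1) + (1)·(-1) + (1)·(-1) + (1)·(1) + (-1)·(-1) + (1)·(-1) + (1)·(-1) + (-1)·(-1) = 1 + -1 + -1 + -1 + 1 + -1 + -1 + 1 + 1 + -1 + -1 + 1 + 1 + -1 + -1 + 1 = -2.
Rows 5 and 6 are not orthogonal (dot product = -2 ≠ 0), so H is not a Hadamard matrix.

(0,0) entry = 16; (5,6) entry = -2.


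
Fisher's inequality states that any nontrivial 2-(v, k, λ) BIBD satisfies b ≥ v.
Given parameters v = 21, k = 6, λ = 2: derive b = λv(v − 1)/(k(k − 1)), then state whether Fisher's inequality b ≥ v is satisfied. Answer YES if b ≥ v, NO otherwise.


b = λv(v − 1)/(k(k − 1)) = 2·21·20/(6·5) = 840/30 = 28.
Compare with v = 21: b ≥ v, so Fisher's inequality holds.

YES


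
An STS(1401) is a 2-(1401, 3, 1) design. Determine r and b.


An STS(v) is a 2-(v, 3, 1) BIBD: block size k = 3, λ = 1.
Replication: r(k − 1) = λ(v − 1) ⇒ r·2 = 1401 − 1 = 1400 ⇒ r = 700.
Block count: bk = vr ⇒ b·3 = 1401·700 = 980700 ⇒ b = 326900.
(Check via b = v(v − 1)/6 = 1401·1400/6 = 1961400/6 = 326900.)

r = 700, b = 326900.


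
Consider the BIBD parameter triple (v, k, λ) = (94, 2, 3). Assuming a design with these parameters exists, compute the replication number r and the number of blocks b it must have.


Any 2-(v, k, λ) BIBD satisfies two necessary conditions:
  (i)  Each point sits in r blocks, and counting incidences through any fixed point gives r(k − 1) = λ(v − 1), so r = λ(v − 1)/(k − 1).
  (ii) Total incidences bk = vr, so b = vr/k.
Step 1: r = λ(v − 1)/(k − 1) = 3·(94 − 1)/(2 − 1) = 3·93/1 = 279/1 = 279.
Step 2: b = vr/k = 94·279/2 = 26226/2 = 13113.
Check integrality: r = 279 ∈ Z ✓, b = 13113 ∈ Z ✓.
(These identities are necessary conditions: they determine r and b for any design with these parameters, but do not by themselves prove that one exists.)

r = 279, b = 13113.


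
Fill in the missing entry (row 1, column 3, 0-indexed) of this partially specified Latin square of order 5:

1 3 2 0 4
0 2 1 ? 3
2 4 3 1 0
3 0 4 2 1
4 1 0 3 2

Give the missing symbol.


Row 1 contains symbols [0, 1, 2, 3] — missing [4].
Column 3 contains symbols [0, 1, 2, 3] — missing [4].
The missing symbol must appear in both missing sets; intersection = [4].
Therefore the hidden value is 4.

Missing value = 4.


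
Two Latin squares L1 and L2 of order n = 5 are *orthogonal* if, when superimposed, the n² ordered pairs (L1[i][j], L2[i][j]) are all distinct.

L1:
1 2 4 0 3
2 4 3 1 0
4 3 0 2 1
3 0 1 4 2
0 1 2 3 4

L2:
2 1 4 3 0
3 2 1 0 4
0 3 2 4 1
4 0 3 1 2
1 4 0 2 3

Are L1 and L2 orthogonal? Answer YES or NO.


Form the n² = 25 superimposed pairs (L1[i][j], L2[i][j]), row by row (rows and columns indexed from 0):
row 0: (1,2) (2,1) (4,4) (0,3) (3,0)
row 1: (2,3) (4,2) (3,1) (1,0) (0,4)
row 2: (4,0) (3,3) (0,2) (2,4) (1,1)
row 3: (3,4) (0,0) (1,3) (4,1) (2,2)
row 4: (0,1) (1,4) (2,0) (3,2) (4,3)
Orthogonality requires all 25 pairs distinct.
Check by first coordinate: for each symbol s of L1, list the L2 entries in the n cells where L1 = s; they must all differ.
  L1 = 0: L2 entries (in reading order) 3, 4, 2, 0, 1 — all 5 distinct ✓
  L1 = 1: L2 entries (in reading order) 2, 0, 1, 3, 4 — all 5 distinct ✓
  L1 = 2: L2 entries (in reading order) 1, 3, 4, 2, 0 — all 5 distinct ✓
  L1 = 3: L2 entries (in reading order) 0, 1, 3, 4, 2 — all 5 distinct ✓
  L1 = 4: L2 entries (in reading order) 4, 2, 0, 1, 3 — all 5 distinct ✓
Every symbol of L1 meets every symbol of L2 exactly once, so all 25 pairs are distinct (25 of 25).
Conclusion: YES.

YES


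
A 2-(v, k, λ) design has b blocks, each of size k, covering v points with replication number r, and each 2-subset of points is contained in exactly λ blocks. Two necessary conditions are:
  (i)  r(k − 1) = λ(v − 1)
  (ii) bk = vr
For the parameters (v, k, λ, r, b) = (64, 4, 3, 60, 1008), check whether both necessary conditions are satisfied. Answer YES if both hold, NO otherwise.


Condition (i): r(k − 1) = 60·3 = 180; λ(v − 1) = 3·63 = 189. Match? NO.
Condition (ii): bk = 1008·4 = 4032; vr = 64·60 = 3840. Match? NO.
Both conditions hold? NO.

NO


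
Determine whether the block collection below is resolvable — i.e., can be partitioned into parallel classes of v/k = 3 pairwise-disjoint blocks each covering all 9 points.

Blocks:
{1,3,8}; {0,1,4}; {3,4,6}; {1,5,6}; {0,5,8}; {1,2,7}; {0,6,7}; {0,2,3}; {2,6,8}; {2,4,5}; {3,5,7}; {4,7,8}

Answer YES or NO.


v = 9, block size k = 3, number of blocks = 12.
For resolvability, blocks must partition into parallel classes of size v/k = 3.
Total blocks must therefore be a multiple of 3: 12 = 3·4 + 0 ⇒ divisible ✓.
Greedy packing gives 4 candidate class(es). Each should be a full parallel class (size 3, covers all 9 points).
  Class 1 (3 blocks): {1,3,8}; {0,6,7}; {2,4,5}. Points covered: [0, 1, 2, 3, 4, 5, 6, 7, 8].
  Class 2 (3 blocks): {0,1,4}; {2,6,8}; {3,5,7}. Points covered: [0, 1, 2, 3, 4, 5, 6, 7, 8].
  Class 3 (3 blocks): {3,4,6}; {0,5,8}; {1,2,7}. Points covered: [0, 1, 2, 3, 4, 5, 6, 7, 8].
  Class 4 (3 blocks): {1,5,6}; {0,2,3}; {4,7,8}. Points covered: [0, 1, 2, 3, 4, 5, 6, 7, 8].
All classes full (size 3)? YES. All classes cover every point? YES.
Resolvable? YES.

YES


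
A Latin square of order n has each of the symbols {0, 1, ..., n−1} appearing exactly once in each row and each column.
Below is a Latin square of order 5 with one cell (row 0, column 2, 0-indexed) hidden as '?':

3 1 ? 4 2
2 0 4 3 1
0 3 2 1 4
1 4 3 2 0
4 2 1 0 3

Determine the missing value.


Row 0 contains symbols [1, 2, 3, 4] — missing [0].
Column 2 contains symbols [1, 2, 3, 4] — missing [0].
The missing symbol must appear in both missing sets; intersection = [0].
Therefore the hidden value is 0.

Missing value = 0.


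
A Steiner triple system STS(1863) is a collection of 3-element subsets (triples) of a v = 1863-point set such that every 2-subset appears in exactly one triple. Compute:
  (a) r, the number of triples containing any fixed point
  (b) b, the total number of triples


An STS(v) is a 2-(v, 3, 1) BIBD: block size k = 3, λ = 1.
Replication: r(k − 1) = λ(v − 1) ⇒ r·2 = 1863 − 1 = 1862 ⇒ r = 931.
Block count: b = v(v − 1)/6 = 1863·1862/6 = 3468906/6 = 578151.

r = 931, b = 578151.


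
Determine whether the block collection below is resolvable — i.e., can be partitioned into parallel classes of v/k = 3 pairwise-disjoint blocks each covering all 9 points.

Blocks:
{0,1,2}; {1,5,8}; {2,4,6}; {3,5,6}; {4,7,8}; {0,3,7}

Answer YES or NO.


v = 9, block size k = 3, number of blocks = 6.
For resolvability, blocks must partition into parallel classes of size v/k = 3.
Total blocks must therefore be a multiple of 3: 6 = 3·2 + 0 ⇒ divisible ✓.
Greedy packing gives 2 candidate class(es). Each should be a full parallel class (size 3, covers all 9 points).
  Class 1 (3 blocks): {0,1,2}; {3,5,6}; {4,7,8}. Points covered: [0, 1, 2, 3, 4, 5, 6, 7, 8].
  Class 2 (3 blocks): {1,5,8}; {2,4,6}; {0,3,7}. Points covered: [0, 1, 2, 3, 4, 5, 6, 7, 8].
All classes full (size 3)? YES. All classes cover every point? YES.
Resolvable? YES.

YES


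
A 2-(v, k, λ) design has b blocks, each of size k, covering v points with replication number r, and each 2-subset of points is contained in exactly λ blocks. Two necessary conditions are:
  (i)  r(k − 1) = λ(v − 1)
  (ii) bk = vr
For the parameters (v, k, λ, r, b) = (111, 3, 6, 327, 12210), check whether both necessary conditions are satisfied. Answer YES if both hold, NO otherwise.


Condition (i): r(k − 1) = 327·2 = 654; λ(v − 1) = 6·110 = 660. Match? NO.
Condition (ii): bk = 12210·3 = 36630; vr = 111·327 = 36297. Match? NO.
Both conditions hold? NO.

NO


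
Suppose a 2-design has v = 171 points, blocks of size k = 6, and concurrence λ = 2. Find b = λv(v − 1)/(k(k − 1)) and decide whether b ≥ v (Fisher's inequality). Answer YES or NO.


r = λ(v − 1)/(k − 1) = 2·170/5 = 68.
b = vr/k = 171·68/6 = 1938.
Fisher's inequality: b ≥ v ⇔ 1938 ≥ 171? YES.

YES


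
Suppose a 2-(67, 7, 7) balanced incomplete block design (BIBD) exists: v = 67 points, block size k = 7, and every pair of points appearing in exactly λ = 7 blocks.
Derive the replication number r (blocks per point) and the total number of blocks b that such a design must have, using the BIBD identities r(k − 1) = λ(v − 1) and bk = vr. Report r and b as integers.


Any 2-(v, k, λ) BIBD satisfies two necessary conditions:
  (i)  Each point sits in r blocks, and counting incidences through any fixed point gives r(k − 1) = λ(v − 1), so r = λ(v − 1)/(k − 1).
  (ii) Total incidences bk = vr, so b = vr/k.
Step 1: r = λ(v − 1)/(k − 1) = 7·(67 − 1)/(7 − 1) = 7·66/6 = 462/6 = 77.
Step 2: b = vr/k = 67·77/7 = 5159/7 = 737.
Check integrality: r = 77 ∈ Z ✓, b = 737 ∈ Z ✓.
(These identities are necessary conditions: they determine r and b for any design with these parameters, but do not by themselves prove that one exists.)

r = 77, b = 737.


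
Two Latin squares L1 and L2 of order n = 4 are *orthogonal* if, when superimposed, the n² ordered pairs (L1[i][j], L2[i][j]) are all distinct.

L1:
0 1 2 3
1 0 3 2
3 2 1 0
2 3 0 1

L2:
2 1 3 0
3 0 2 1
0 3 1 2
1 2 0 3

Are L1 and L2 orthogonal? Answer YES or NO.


Form the n² = 16 superimposed pairs (L1[i][j], L2[i][j]), row by row (rows and columns indexed from 0):
row 0: (0,2) (1,1) (2,3) (3,0)
row 1: (1,3) (0,0) (3,2) (2,1)
row 2: (3,0) (2,3) (1,1) (0,2)
row 3: (2,1) (3,2) (0,0) (1,3)
Orthogonality requires all 16 pairs distinct.
But the pair (3,0) repeats: cell (0,3) has L1 = 3, L2 = 0, and cell (2,0) has L1 = 3, L2 = 0.
A repeated pair means some other pair never occurs (only 8 distinct pairs out of 16), so the squares are not orthogonal.
Conclusion: NO.

NO


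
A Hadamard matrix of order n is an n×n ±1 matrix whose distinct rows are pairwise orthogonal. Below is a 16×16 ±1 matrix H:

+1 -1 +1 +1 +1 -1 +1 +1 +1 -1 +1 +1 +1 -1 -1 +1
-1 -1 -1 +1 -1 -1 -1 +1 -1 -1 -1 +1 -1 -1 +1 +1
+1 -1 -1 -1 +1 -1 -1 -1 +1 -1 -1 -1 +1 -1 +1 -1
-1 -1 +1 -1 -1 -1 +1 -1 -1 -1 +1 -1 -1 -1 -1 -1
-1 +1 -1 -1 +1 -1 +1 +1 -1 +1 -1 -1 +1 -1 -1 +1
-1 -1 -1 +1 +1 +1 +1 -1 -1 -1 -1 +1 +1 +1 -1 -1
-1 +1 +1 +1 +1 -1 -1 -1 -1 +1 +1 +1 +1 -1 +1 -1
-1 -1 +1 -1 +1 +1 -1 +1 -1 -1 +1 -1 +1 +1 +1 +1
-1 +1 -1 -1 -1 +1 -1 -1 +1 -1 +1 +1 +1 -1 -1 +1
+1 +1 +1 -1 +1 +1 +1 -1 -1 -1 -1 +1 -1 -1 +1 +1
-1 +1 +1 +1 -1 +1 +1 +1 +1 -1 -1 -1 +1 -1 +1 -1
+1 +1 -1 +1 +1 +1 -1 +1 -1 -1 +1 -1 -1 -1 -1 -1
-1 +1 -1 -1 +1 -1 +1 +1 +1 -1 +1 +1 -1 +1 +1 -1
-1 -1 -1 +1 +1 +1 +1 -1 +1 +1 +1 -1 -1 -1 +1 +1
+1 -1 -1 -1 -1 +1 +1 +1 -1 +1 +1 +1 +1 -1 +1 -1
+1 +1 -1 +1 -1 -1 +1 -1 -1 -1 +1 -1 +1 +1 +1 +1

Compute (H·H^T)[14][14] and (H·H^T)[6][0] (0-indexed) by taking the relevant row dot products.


Row 0 of H: [1, -1, 1, 1, 1, -1, 1, 1, 1, -1, 1, 1, 1, -1, -1, 1].
Row 6 of H: [-1, 1, 1, 1, 1, -1, -1, -1, -1, 1, 1, 1, 1, -1, 1, -1].
Row 14 of H: [1, -1, -1, -1, -1, 1, 1, 1, -1, 1, 1, 1, 1, -1, 1, -1].
(H·H^T)[14][14] = Σ_j H[14][j]·H[14][j] = (1)² + (-1)² + (-1)² + (-1)² + (-1)² + (1)² + (1)² + (1)² + (-1)² + (1)² + (1)² + (1)² + (1)² + (-1)² + (1)² + (-1)² = 1 + 1 + 1 + 1 + 1 + 1 + 1 + 1 + 1 + 1 + 1 + 1 + 1 + 1 + 1 + 1 = 16.
(H·H^T)[6][0] = Σ_j H[6][j]·H[0][j] = (-1)·(1) + (1)·(-1) + (1)·(1) + (1)·(1) + (1)·(1) + (-1)·(-1) + (-1)·(1) + (-1)·(1) + (-1)·(1) + (1)·(-1) + (1)·(1) + (1)·(1) + (1)·(1) + (-1)·(-1) + (1)·(-1) + (-1)·(1) = -1 + -1 + 1 + 1 + 1 + 1 + -1 + -1 + -1 + -1 + 1 + 1 + 1 + 1 + -1 + -1 = 0.
So rows 6 and 0 are orthogonal; the diagonal entry equals n = 16.

(14,14) entry = 16; (6,0) entry = 0.


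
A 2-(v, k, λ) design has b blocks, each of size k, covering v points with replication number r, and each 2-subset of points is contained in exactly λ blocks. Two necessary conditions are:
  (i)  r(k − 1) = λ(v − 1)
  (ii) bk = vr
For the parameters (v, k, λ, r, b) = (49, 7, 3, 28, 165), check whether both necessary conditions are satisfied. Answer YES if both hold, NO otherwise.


Condition (i): r(k − 1) = 28·6 = 168; λ(v − 1) = 3·48 = 144. Match? NO.
Condition (ii): bk = 165·7 = 1155; vr = 49·28 = 1372. Match? NO.
Both conditions hold? NO.

NO


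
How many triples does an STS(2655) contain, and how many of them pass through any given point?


An STS(v) is a 2-(v, 3, 1) BIBD: block size k = 3, λ = 1.
Replication: r(k − 1) = λ(v − 1) ⇒ r·2 = 2655 − 1 = 2654 ⇒ r = 1327.
Block count: b = v(v − 1)/6 = 2655·2654/6 = 7046370/6 = 1174395.

r = 1327, b = 1174395.


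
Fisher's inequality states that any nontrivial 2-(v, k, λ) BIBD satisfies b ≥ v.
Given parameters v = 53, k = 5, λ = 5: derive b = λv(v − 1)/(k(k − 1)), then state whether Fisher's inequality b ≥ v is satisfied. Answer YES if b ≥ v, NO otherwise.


b = λv(v − 1)/(k(k − 1)) = 5·53·52/(5·4) = 13780/20 = 689.
Compare with v = 53: b ≥ v, so Fisher's inequality holds.

YES


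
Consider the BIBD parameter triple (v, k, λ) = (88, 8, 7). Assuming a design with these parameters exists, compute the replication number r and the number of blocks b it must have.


Any 2-(v, k, λ) BIBD satisfies two necessary conditions:
  (i)  Each point sits in r blocks, and counting incidences through any fixed point gives r(k − 1) = λ(v − 1), so r = λ(v − 1)/(k − 1).
  (ii) Total incidences bk = vr, so b = vr/k.
Step 1: r = λ(v − 1)/(k − 1) = 7·(88 − 1)/(8 − 1) = 7·87/7 = 609/7 = 87.
Step 2: b = vr/k = 88·87/8 = 7656/8 = 957.
Check integrality: r = 87 ∈ Z ✓, b = 957 ∈ Z ✓.
(These identities are necessary conditions: they determine r and b for any design with these parameters, but do not by themselves prove that one exists.)

r = 87, b = 957.


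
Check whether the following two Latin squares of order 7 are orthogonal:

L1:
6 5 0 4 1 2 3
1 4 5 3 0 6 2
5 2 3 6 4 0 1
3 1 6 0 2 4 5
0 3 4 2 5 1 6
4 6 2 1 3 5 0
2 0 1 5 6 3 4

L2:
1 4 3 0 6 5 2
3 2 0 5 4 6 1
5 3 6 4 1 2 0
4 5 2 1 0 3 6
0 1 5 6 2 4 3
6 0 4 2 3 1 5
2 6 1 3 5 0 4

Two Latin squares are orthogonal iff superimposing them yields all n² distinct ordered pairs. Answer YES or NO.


Form the n² = 49 superimposed pairs (L1[i][j], L2[i][j]), row by row (rows and columns indexed from 0):
row 0: (6,1) (5,4) (0,3) (4,0) (1,6) (2,5) (3,2)
row 1: (1,3) (4,2) (5,0) (3,5) (0,4) (6,6) (2,1)
row 2: (5,5) (2,3) (3,6) (6,4) (4,1) (0,2) (1,0)
row 3: (3,4) (1,5) (6,2) (0,1) (2,0) (4,3) (5,6)
row 4: (0,0) (3,1) (4,5) (2,6) (5,2) (1,4) (6,3)
row 5: (4,6) (6,0) (2,4) (1,2) (3,3) (5,1) (0,5)
row 6: (2,2) (0,6) (1,1) (5,3) (6,5) (3,0) (4,4)
Orthogonality requires all 49 pairs distinct.
Check by first coordinate: for each symbol s of L1, list the L2 entries in the n cells where L1 = s; they must all differ.
  L1 = 0: L2 entries (in reading order) 3, 4, 2, 1, 0, 5, 6 — all 7 distinct ✓
  L1 = 1: L2 entries (in reading order) 6, 3, 0, 5, 4, 2, 1 — all 7 distinct ✓
  L1 = 2: L2 entries (in reading order) 5, 1, 3, 0, 6, 4, 2 — all 7 distinct ✓
  L1 = 3: L2 entries (in reading order) 2, 5, 6, 4, 1, 3, 0 — all 7 distinct ✓
  L1 = 4: L2 entries (in reading order) 0, 2, 1, 3, 5, 6, 4 — all 7 distinct ✓
  L1 = 5: L2 entries (in reading order) 4, 0, 5, 6, 2, 1, 3 — all 7 distinct ✓
  L1 = 6: L2 entries (in reading order) 1, 6, 4, 2, 3, 0, 5 — all 7 distinct ✓
Every symbol of L1 meets every symbol of L2 exactly once, so all 49 pairs are distinct (49 of 49).
Conclusion: YES.

YES


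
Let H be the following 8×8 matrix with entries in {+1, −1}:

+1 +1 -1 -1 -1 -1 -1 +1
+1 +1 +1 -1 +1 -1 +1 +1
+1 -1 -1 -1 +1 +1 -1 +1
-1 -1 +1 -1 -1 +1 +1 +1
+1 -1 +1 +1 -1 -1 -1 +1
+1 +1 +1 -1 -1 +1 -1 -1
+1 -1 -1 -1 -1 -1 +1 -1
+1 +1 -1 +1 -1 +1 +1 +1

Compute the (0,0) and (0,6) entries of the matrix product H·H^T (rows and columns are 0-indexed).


Row 0 of H: [1, 1, -1, -1, -1, -1, -1, 1].
Row 6 of H: [1, -1, -1, -1, -1, -1, 1, -1].
(H·H^T)[0][0] = Σ_j H[0][j]·H[0][j] = (1)² + (1)² + (-1)² + (-1)² + (-1)² + (-1)² + (-1)² + (1)² = 1 + 1 + 1 + 1 + 1 + 1 + 1 + 1 = 8.
(H·H^T)[0][6] = Σ_j H[0][j]·H[6][j] = (1)·(1) + (1)·(-1) + (-1)·(-1) + (-1)·(-1) + (-1)·(-1) + (-1)·(-1) + (-1)·(1) + (1)·(-1) = 1 + -1 + 1 + 1 + 1 + 1 + -1 + -1 = 2.
Rows 0 and 6 are not orthogonal (dot product = 2 ≠ 0), so H is not a Hadamard matrix.

(0,0) entry = 8; (0,6) entry = 2.


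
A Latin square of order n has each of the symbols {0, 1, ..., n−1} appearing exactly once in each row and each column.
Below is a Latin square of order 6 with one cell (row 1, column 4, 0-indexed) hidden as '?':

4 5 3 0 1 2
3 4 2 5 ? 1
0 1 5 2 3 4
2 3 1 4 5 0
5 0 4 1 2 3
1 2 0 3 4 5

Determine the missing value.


Row 1 contains symbols [1, 2, 3, 4, 5] — missing [0].
Column 4 contains symbols [1, 2, 3, 4, 5] — missing [0].
The missing symbol must appear in both missing sets; intersection = [0].
Therefore the hidden value is 0.

Missing value = 0.


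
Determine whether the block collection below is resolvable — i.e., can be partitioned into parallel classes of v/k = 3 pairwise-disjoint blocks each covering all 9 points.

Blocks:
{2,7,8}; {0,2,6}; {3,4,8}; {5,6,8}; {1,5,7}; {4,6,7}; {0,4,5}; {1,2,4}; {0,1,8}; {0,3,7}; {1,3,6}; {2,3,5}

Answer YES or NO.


v = 9, block size k = 3, number of blocks = 12.
For resolvability, blocks must partition into parallel classes of size v/k = 3.
Total blocks must therefore be a multiple of 3: 12 = 3·4 + 0 ⇒ divisible ✓.
Greedy packing gives 4 candidate class(es). Each should be a full parallel class (size 3, covers all 9 points).
  Class 1 (3 blocks): {2,7,8}; {0,4,5}; {1,3,6}. Points covered: [0, 1, 2, 3, 4, 5, 6, 7, 8].
  Class 2 (3 blocks): {0,2,6}; {3,4,8}; {1,5,7}. Points covered: [0, 1, 2, 3, 4, 5, 6, 7, 8].
  Class 3 (3 blocks): {5,6,8}; {1,2,4}; {0,3,7}. Points covered: [0, 1, 2, 3, 4, 5, 6, 7, 8].
  Class 4 (3 blocks): {4,6,7}; {0,1,8}; {2,3,5}. Points covered: [0, 1, 2, 3, 4, 5, 6, 7, 8].
All classes full (size 3)? YES. All classes cover every point? YES.
Resolvable? YES.

YES


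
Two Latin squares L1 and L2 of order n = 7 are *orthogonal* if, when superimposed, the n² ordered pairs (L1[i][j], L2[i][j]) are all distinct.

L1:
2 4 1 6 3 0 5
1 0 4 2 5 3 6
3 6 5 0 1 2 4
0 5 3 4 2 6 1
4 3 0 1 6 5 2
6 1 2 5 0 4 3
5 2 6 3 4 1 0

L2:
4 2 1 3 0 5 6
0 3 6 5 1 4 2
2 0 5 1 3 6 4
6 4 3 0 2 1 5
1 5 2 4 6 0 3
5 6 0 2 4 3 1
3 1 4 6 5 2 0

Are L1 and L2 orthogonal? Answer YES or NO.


Form the n² = 49 superimposed pairs (L1[i][j], L2[i][j]), row by row (rows and columns indexed from 0):
row 0: (2,4) (4,2) (1,1) (6,3) (3,0) (0,5) (5,6)
row 1: (1,0) (0,3) (4,6) (2,5) (5,1) (3,4) (6,2)
row 2: (3,2) (6,0) (5,5) (0,1) (1,3) (2,6) (4,4)
row 3: (0,6) (5,4) (3,3) (4,0) (2,2) (6,1) (1,5)
row 4: (4,1) (3,5) (0,2) (1,4) (6,6) (5,0) (2,3)
row 5: (6,5) (1,6) (2,0) (5,2) (0,4) (4,3) (3,1)
row 6: (5,3) (2,1) (6,4) (3,6) (4,5) (1,2) (0,0)
Orthogonality requires all 49 pairs distinct.
Check by first coordinate: for each symbol s of L1, list the L2 entries in the n cells where L1 = s; they must all differ.
  L1 = 0: L2 entries (in reading order) 5, 3, 1, 6, 2, 4, 0 — all 7 distinct ✓
  L1 = 1: L2 entries (in reading order) 1, 0, 3, 5, 4, 6, 2 — all 7 distinct ✓
  L1 = 2: L2 entries (in reading order) 4, 5, 6, 2, 3, 0, 1 — all 7 distinct ✓
  L1 = 3: L2 entries (in reading order) 0, 4, 2, 3, 5, 1, 6 — all 7 distinct ✓
  L1 = 4: L2 entries (in reading order) 2, 6, 4, 0, 1, 3, 5 — all 7 distinct ✓
  L1 = 5: L2 entries (in reading order) 6, 1, 5, 4, 0, 2, 3 — all 7 distinct ✓
  L1 = 6: L2 entries (in reading order) 3, 2, 0, 1, 6, 5, 4 — all 7 distinct ✓
Every symbol of L1 meets every symbol of L2 exactly once, so all 49 pairs are distinct (49 of 49).
Conclusion: YES.

YES


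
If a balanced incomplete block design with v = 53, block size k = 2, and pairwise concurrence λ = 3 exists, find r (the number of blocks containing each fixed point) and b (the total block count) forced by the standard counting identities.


Any 2-(v, k, λ) BIBD satisfies two necessary conditions:
  (i)  Each point sits in r blocks, and counting incidences through any fixed point gives r(k − 1) = λ(v − 1), so r = λ(v − 1)/(k − 1).
  (ii) Total incidences bk = vr, so b = vr/k.
Step 1: r = λ(v − 1)/(k − 1) = 3·(53 − 1)/(2 − 1) = 3·52/1 = 156/1 = 156.
Step 2: b = vr/k = 53·156/2 = 8268/2 = 4134.
Check integrality: r = 156 ∈ Z ✓, b = 4134 ∈ Z ✓.
(These identities are necessary conditions: they determine r and b for any design with these parameters, but do not by themselves prove that one exists.)

r = 156, b = 4134.


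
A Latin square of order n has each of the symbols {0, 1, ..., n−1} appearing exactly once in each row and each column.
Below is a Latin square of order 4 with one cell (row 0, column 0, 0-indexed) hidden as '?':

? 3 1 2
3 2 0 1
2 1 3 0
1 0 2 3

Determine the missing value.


Row 0 contains symbols [1, 2, 3] — missing [0].
Column 0 contains symbols [1, 2, 3] — missing [0].
The missing symbol must appear in both missing sets; intersection = [0].
Therefore the hidden value is 0.

Missing value = 0.


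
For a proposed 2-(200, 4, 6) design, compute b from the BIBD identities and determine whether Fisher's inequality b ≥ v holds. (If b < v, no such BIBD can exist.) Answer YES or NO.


b = λv(v − 1)/(k(k − 1)) = 6·200·199/(4·3) = 238800/12 = 19900.
Compare with v = 200: b ≥ v, so Fisher's inequality holds.

YES


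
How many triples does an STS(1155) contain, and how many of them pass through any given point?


An STS(v) is a 2-(v, 3, 1) BIBD: block size k = 3, λ = 1.
Replication: r(k − 1) = λ(v − 1) ⇒ r·2 = 1155 − 1 = 1154 ⇒ r = 577.
Block count: bk = vr ⇒ b·3 = 1155·577 = 666435 ⇒ b = 222145.

r = 577, b = 222145.


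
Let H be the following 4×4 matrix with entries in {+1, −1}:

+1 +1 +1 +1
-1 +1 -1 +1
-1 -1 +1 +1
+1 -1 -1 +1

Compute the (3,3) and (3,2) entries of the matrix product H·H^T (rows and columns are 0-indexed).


Row 2 of H: [-1, -1, 1, 1].
Row 3 of H: [1, -1, -1, 1].
(H·H^T)[3][3] = Σ_j H[3][j]·H[3][j] = (1)² + (-1)² + (-1)² + (1)² = 1 + 1 + 1 + 1 = 4.
(H·H^T)[3][2] = Σ_j H[3][j]·H[2][j] = (1)·(-1) + (-1)·(-1) + (-1)·(1) + (1)·(1) = -1 + 1 + -1 + 1 = 0.
So rows 3 and 2 are orthogonal; the diagonal entry equals n = 4.

(3,3) entry = 4; (3,2) entry = 0.


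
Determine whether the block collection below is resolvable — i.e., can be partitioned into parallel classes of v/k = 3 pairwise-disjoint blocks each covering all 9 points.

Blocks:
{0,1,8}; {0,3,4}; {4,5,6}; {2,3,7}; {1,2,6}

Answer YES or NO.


v = 9, block size k = 3, number of blocks = 5.
For resolvability, blocks must partition into parallel classes of size v/k = 3.
Total blocks must therefore be a multiple of 3: 5 = 3·1 + 2 ⇒ not divisible ✗.
Resolvable? NO.

NO


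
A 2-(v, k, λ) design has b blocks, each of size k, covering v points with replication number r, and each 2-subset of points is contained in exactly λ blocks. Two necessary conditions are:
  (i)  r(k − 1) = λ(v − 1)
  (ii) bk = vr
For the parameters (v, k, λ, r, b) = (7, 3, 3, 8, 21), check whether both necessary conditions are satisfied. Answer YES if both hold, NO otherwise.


Condition (i): r(k − 1) = 8·2 = 16; λ(v − 1) = 3·6 = 18. Match? NO.
Condition (ii): bk = 21·3 = 63; vr = 7·8 = 56. Match? NO.
Both conditions hold? NO.

NO


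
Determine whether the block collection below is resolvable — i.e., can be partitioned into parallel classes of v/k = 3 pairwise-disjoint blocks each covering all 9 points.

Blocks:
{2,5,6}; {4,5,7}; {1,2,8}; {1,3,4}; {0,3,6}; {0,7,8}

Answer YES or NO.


v = 9, block size k = 3, number of blocks = 6.
For resolvability, blocks must partition into parallel classes of size v/k = 3.
Total blocks must therefore be a multiple of 3: 6 = 3·2 + 0 ⇒ divisible ✓.
Greedy packing gives 2 candidate class(es). Each should be a full parallel class (size 3, covers all 9 points).
  Class 1 (3 blocks): {2,5,6}; {1,3,4}; {0,7,8}. Points covered: [0, 1, 2, 3, 4, 5, 6, 7, 8].
  Class 2 (3 blocks): {4,5,7}; {1,2,8}; {0,3,6}. Points covered: [0, 1, 2, 3, 4, 5, 6, 7, 8].
All classes full (size 3)? YES. All classes cover every point? YES.
Resolvable? YES.

YES


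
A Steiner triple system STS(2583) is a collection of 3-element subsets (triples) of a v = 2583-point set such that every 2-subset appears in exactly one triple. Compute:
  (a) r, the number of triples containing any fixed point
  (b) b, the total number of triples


An STS(v) is a 2-(v, 3, 1) BIBD: block size k = 3, λ = 1.
Replication: r(k − 1) = λ(v − 1) ⇒ r·2 = 2583 − 1 = 2582 ⇒ r = 1291.
Block count: bk = vr ⇒ b·3 = 2583·1291 = 3334653 ⇒ b = 1111551.

r = 1291, b = 1111551.


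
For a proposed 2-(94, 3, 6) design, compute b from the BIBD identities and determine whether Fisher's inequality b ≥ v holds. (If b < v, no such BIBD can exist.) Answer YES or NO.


r = λ(v − 1)/(k − 1) = 6·93/2 = 279.
b = vr/k = 94·279/3 = 8742.
Fisher's inequality: b ≥ v ⇔ 8742 ≥ 94? YES.

YES


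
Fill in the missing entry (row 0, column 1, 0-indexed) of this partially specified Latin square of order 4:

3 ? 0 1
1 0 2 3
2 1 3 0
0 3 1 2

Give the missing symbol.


Row 0 contains symbols [0, 1, 3] — missing [2].
Column 1 contains symbols [0, 1, 3] — missing [2].
The missing symbol must appear in both missing sets; intersection = [2].
Therefore the hidden value is 2.

Missing value = 2.


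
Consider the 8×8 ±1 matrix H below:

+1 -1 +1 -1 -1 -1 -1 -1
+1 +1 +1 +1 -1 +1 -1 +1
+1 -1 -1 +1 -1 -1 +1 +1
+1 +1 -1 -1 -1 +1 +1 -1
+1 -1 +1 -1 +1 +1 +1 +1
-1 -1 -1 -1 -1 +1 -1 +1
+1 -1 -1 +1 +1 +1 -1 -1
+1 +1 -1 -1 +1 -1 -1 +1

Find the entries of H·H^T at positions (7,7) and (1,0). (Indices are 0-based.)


Row 0 of H: [1, -1, 1, -1, -1, -1, -1, -1].
Row 1 of H: [1, 1, 1, 1, -1, 1, -1, 1].
Row 7 of H: [1, 1, -1, -1, 1, -1, -1, 1].
(H·H^T)[7][7] = Σ_j H[7][j]·H[7][j] = (1)² + (1)² + (-1)² + (-1)² + (1)² + (-1)² + (-1)² + (1)² = 1 + 1 + 1 + 1 + 1 + 1 + 1 + 1 = 8.
(H·H^T)[1][0] = Σ_j H[1][j]·H[0][j] = (1)·(1) + (1)·(-1) + (1)·(1) + (1)·(-1) + (-1)·(-1) + (1)·(-1) + (-1)·(-1) + (1)·(-1) = 1 + -1 + 1 + -1 + 1 + -1 + 1 + -1 = 0.
So rows 1 and 0 are orthogonal; the diagonal entry equals n = 8.

(7,7) entry = 8; (1,0) entry = 0.


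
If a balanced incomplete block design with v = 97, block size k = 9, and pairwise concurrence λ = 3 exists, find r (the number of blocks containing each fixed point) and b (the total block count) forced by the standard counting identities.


Any 2-(v, k, λ) BIBD satisfies two necessary conditions:
  (i)  Each point sits in r blocks, and counting incidences through any fixed point gives r(k − 1) = λ(v − 1), so r = λ(v − 1)/(k − 1).
  (ii) Total incidences bk = vr, so b = vr/k.
Step 1: r = λ(v − 1)/(k − 1) = 3·(97 − 1)/(9 − 1) = 3·96/8 = 288/8 = 36.
Step 2: b = vr/k = 97·36/9 = 3492/9 = 388.
Check integrality: r = 36 ∈ Z ✓, b = 388 ∈ Z ✓.
(These identities are necessary conditions: they determine r and b for any design with these parameters, but do not by themselves prove that one exists.)

r = 36, b = 388.


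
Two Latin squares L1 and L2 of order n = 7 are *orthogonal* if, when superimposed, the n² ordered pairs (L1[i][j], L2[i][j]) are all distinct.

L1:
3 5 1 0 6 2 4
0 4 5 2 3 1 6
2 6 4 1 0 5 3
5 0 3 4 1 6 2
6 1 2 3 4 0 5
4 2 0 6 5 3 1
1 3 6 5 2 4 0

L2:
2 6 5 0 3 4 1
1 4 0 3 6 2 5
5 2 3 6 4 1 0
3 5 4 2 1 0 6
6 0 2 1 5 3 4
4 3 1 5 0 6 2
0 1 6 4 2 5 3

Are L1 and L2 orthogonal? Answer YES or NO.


Form the n² = 49 superimposed pairs (L1[i][j], L2[i][j]), row by row (rows and columns indexed from 0):
row 0: (3,2) (5,6) (1,5) (0,0) (6,3) (2,4) (4,1)
row 1: (0,1) (4,4) (5,0) (2,3) (3,6) (1,2) (6,5)
row 2: (2,5) (6,2) (4,3) (1,6) (0,4) (5,1) (3,0)
row 3: (5,3) (0,5) (3,4) (4,2) (1,1) (6,0) (2,6)
row 4: (6,6) (1,0) (2,2) (3,1) (4,5) (0,3) (5,4)
row 5: (4,4) (2,3) (0,1) (6,5) (5,0) (3,6) (1,2)
row 6: (1,0) (3,1) (6,6) (5,4) (2,2) (4,5) (0,3)
Orthogonality requires all 49 pairs distinct.
But the pair (4,4) repeats: cell (1,1) has L1 = 4, L2 = 4, and cell (5,0) has L1 = 4, L2 = 4.
A repeated pair means some other pair never occurs (only 35 distinct pairs out of 49), so the squares are not orthogonal.
Conclusion: NO.

NO


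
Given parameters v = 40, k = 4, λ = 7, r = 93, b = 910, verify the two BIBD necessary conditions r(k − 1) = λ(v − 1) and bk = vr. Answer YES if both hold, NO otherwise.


Condition (i): r(k − 1) = 93·3 = 279; λ(v − 1) = 7·39 = 273. Match? NO.
Condition (ii): bk = 910·4 = 3640; vr = 40·93 = 3720. Match? NO.
Both conditions hold? NO.

NO


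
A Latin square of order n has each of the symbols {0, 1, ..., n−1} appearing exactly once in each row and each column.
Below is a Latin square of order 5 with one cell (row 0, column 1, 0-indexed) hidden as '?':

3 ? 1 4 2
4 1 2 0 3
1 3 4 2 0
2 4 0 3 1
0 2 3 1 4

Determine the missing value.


Row 0 contains symbols [1, 2, 3, 4] — missing [0].
Column 1 contains symbols [1, 2, 3, 4] — missing [0].
The missing symbol must appear in both missing sets; intersection = [0].
Therefore the hidden value is 0.

Missing value = 0.
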